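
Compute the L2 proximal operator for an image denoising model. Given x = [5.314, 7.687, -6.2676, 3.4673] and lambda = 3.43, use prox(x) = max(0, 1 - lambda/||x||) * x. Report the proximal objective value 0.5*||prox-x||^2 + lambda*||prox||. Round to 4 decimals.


Step 1: Compute ||x||.
||x|| = 11.7743
Step 2: Compute scaling factor.
scale = max(0, 1 - 3.43/11.7743) = 0.7087
Step 3: prox(x) = [3.766, 5.4477, -4.4418, 2.4572]
||prox(x)|| = 8.3443
Step 4: Proximal objective.
0.5*||prox-x||^2 = 5.8825
lambda*||prox|| = 28.6209
Total = 34.5033


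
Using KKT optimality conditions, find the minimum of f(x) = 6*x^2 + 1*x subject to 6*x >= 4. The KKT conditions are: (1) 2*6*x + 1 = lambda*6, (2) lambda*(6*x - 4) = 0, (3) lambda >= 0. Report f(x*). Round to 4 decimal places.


Step 1: Try lambda = 0 (constraint inactive).
x_unc = -1/(2*6) = -0.0833
Check: 6*-0.0833 = -0.4998 < 4 -- violated!
Step 2: Constraint must be active: 6*x = 4
x* = 4/6 = 2/3 = 0.6667 (rounded; the exact value 2/3 is used below)
lambda = (2*6*(2/3) + 1)/6 = 1.5
Step 3: Compute optimal value.
f(x*) = 6*(2/3)^2 + 1*(2/3) = 3.3333


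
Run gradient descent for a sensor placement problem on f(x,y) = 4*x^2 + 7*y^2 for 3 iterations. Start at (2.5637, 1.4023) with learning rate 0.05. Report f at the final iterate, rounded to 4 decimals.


Gradient descent on f(x,y) = 4*x^2 + 7*y^2.
Starting point: (2.5637, 1.4023), alpha = 0.05
Step 1: grad_x = 2*4*2.5637 = 20.5096, grad_y = 2*7*1.4023 = 19.6322
  x_1 = 2.5637 - 0.05*20.5096 = 1.5382
  y_1 = 1.4023 - 0.05*19.6322 = 0.4207
Step 2: grad_x = 2*4*1.5382 = 12.3058, grad_y = 2*7*0.4207 = 5.8897
  x_2 = 1.5382 - 0.05*12.3058 = 0.9229
  y_2 = 0.4207 - 0.05*5.8897 = 0.1262
Step 3: grad_x = 2*4*0.9229 = 7.3835, grad_y = 2*7*0.1262 = 1.7669
  x_3 = 0.9229 - 0.05*7.3835 = 0.5538
  y_3 = 0.1262 - 0.05*1.7669 = 0.0379
f(0.5538, 0.0379) = 4*0.5538^2 + 7*0.0379^2 = 1.2366


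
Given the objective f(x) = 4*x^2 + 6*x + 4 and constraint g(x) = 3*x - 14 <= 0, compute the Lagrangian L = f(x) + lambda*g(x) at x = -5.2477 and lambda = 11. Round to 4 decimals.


Step 1: Evaluate f(x).
f(-5.2477) = 4*(-5.2477)^2 + 6*(-5.2477) + 4 = 82.6672
Step 2: Evaluate g(x).
g(-5.2477) = 3*-5.2477 - 14 = -29.7431
Step 3: Compute Lagrangian.
L = 82.6672 + 11*-29.7431 = -244.5069


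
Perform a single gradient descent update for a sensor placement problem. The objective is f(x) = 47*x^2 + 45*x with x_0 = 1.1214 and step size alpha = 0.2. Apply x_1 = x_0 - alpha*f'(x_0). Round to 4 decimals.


We compute the gradient at x_0 and apply the update.
f'(x) = 94*x + 45
f'(1.1214) = 94*1.1214 + 45 = 150.4116
x_1 = 1.1214 - 0.2*150.4116 = -28.9609


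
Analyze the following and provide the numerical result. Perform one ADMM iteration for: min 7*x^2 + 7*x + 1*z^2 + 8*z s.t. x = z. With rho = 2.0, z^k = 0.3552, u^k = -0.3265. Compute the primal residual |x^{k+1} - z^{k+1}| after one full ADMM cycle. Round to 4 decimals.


ADMM iteration with rho = 2.0, z^k = 0.3552, u^k = -0.3265
Step 1: x-update.
Minimize 7*x^2 + 7*x + (2.0/2)*(x - 0.3552 - 0.3265)^2
FOC: (2*7 + 2.0)*x = -7 + 2.0*(0.3552 + 0.3265)
x^{k+1} = -0.3523
Step 2: z-update.
Minimize 1*z^2 + 8*z + (2.0/2)*(-0.3523 - z - 0.3265)^2
FOC: (2*1 + 2.0)*z = -8 + 2.0*(-0.3523 - 0.3265)
z^{k+1} = -2.3394
Step 3: u-update.
u^{k+1} = -0.3265 - 0.3523 + 2.3394 = 1.6606
Step 4: Primal residual = |-0.3523 + 2.3394| = 1.9871


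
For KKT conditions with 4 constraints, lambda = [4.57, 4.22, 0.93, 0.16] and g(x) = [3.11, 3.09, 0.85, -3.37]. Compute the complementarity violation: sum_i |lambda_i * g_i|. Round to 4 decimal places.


KKT complementary slackness check:
lambda_1 * g_1 = 4.57 * 3.11 = 14.2127
lambda_2 * g_2 = 4.22 * 3.09 = 13.0398
lambda_3 * g_3 = 0.93 * 0.85 = 0.7905
lambda_4 * g_4 = 0.16 * -3.37 = -0.5392
Total violation = 14.2127 + 13.0398 + 0.7905 + 0.5392 = 28.5822


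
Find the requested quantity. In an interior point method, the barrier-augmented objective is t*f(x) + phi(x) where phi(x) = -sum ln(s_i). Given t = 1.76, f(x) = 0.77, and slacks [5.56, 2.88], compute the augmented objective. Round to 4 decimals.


Step 1: Compute log-barrier.
ln values: [1.7156, 1.0578]
phi = -(1.7156 + 1.0578) = -2.7734
Step 2: Compute augmented objective.
t*f(x) = 1.76*0.77 = 1.3552
Total = 1.3552 - 2.7734 = -1.4182


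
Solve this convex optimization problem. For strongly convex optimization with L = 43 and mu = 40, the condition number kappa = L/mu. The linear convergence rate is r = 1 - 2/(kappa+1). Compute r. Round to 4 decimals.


Step 1: Compute the condition number.
kappa = L/mu = 43/40 = 1.075
Step 2: Compute the convergence rate.
r = 1 - 2/(kappa + 1) = 1 - 2*mu/(L + mu) = (L - mu)/(L + mu) = 3/83 = 0.0361


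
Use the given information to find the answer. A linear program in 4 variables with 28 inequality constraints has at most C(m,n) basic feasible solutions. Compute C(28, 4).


Each vertex corresponds to some choice of n active constraints out of m, so the number of vertices is at most C(m, n) = m! / (n!(m-n)!).
m = 28, n = 4
Numerator: 28 * 27 * 26 * 25
Denominator: 4! = 24
C(28, 4) = 20475


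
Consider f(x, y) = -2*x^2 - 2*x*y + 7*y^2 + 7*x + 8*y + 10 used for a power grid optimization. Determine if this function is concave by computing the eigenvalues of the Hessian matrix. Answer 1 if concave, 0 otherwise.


The Hessian of f(x,y) = -2*x^2 - 2*x*y + 7*y^2 + 7*x + 8*y + 10 is:
H = [[-4, -2], [-2, 14]]
Trace = -4 + 14 = 10
Determinant = -4*14 - (-2)^2 = -60
Discriminant = (10)^2 - 4*-60 = 340.0
Eigenvalues: lambda_1 = -4.2195, lambda_2 = 14.2195
The function is not concave.

0


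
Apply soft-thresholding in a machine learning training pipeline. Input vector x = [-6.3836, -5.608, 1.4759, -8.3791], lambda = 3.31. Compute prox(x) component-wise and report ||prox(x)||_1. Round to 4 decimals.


Soft-thresholding with lambda = 3.31:
prox(-6.3836) = sign(-6.3836)*max(|-6.3836| - 3.31, 0) = -3.0736
prox(-5.608) = sign(-5.608)*max(|-5.608| - 3.31, 0) = -2.298
prox(1.4759) = sign(1.4759)*max(|1.4759| - 3.31, 0) = 0.0
prox(-8.3791) = sign(-8.3791)*max(|-8.3791| - 3.31, 0) = -5.0691
prox(x) = [-3.0736, -2.298, 0.0, -5.0691]
||prox(x)||_1 = 3.0736 + 2.298 + 0.0 + 5.0691 = 10.4407


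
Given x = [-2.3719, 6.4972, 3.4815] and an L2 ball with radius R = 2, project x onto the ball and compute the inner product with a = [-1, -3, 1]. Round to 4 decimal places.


Step 1: Compute ||x|| (intermediates to 6 decimals).
||x|| = sqrt((-2.3719)^2 + 6.4972^2 + 3.4815^2) = 7.743407
Step 2: Project.
Since ||x|| > R, scale = R/||x|| = 2/7.743407 = 0.258284, proj(x) = scale * x
proj(x) = [-0.612624, 1.678123, 0.899216]
Step 3: Dot product.
a^T * proj(x) = -1*(-0.612624) - 3*1.678123 + 1*0.899216 = -3.5225


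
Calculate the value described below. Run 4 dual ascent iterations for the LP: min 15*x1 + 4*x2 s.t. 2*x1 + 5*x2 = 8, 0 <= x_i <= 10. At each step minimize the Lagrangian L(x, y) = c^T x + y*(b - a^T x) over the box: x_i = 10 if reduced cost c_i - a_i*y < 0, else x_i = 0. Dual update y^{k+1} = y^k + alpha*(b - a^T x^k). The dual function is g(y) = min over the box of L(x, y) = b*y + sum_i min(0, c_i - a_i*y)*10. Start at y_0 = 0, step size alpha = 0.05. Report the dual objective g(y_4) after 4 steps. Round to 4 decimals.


Dual ascent for LP: min 15*x1 + 4*x2, 2*x1 + 5*x2 = 8, 0 <= x_i <= 10
Step 1: y^k = 0.0, reduced costs: (15.0, 4.0)
  x^k = (0.0, 0.0), subgradient = b - a^T x = 8.0
  y^{k+1} = 0.0 + 0.05*8.0 = 0.4
Step 2: y^k = 0.4, reduced costs: (14.2, 2.0)
  x^k = (0.0, 0.0), subgradient = b - a^T x = 8.0
  y^{k+1} = 0.4 + 0.05*8.0 = 0.8
Step 3: y^k = 0.8, reduced costs: (13.4, 0.0)
  x^k = (0.0, 0.0), subgradient = b - a^T x = 8.0
  y^{k+1} = 0.8 + 0.05*8.0 = 1.2
Step 4: y^k = 1.2, reduced costs: (12.6, -2.0)
  x^k = (0.0, 10.0), subgradient = b - a^T x = -42.0
  y^{k+1} = 1.2 + 0.05*-42.0 = -0.9
Dual objective at y_4 = -0.9: reduced costs (16.8, 8.5), box minimizer x = (0.0, 0.0)
g(y_4) = b*y + (c1 - a1*y)*x1 + (c2 - a2*y)*x2 = 8*(-0.9) + 16.8*0.0 + 8.5*0.0 = -7.2 + 0.0 + 0.0 = -7.2


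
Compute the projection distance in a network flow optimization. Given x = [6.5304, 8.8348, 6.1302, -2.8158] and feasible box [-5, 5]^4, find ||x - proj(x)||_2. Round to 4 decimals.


Project each component onto [-5, 5].
clip(6.5304) = 5.0, clip(8.8348) = 5.0, clip(6.1302) = 5.0, clip(-2.8158) = -2.8158
Projection = [5.0, 5.0, 5.0, -2.8158]
Squared diffs: [2.3421, 14.7057, 1.2774, 0.0]
Distance = sqrt(18.3252) = 4.2808


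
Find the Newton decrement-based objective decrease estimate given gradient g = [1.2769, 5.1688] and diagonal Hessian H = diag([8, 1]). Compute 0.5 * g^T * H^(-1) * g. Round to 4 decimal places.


Step 1: H is diagonal, so H^(-1) * g = [0.1596, 5.1688].
Step 2: g^T H^(-1) g = sum_i g_i^2 / H_ii
  = (1.2769)^2/8 + (5.1688)^2/1
  = 0.2038 + 26.7165 = 26.9203
Step 3: Objective decrease = 0.5 * g^T H^(-1) g = 13.4602


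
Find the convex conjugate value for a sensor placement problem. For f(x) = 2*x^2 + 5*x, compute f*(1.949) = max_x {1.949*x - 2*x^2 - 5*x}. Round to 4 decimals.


f*(y) = sup_x {y*x - a*x^2 - b*x} = sup_x {(y-b)*x - a*x^2}
FOC: (y - b) - 2a*x = 0 => x* = (y - b)/(2a)
x* = (1.949 - 5)/(2*2) = -0.7628
f*(1.949) = (y-b)^2/(4a) = (1.949 - 5)^2/(4*2)
= 9.3086/8 = 1.1636


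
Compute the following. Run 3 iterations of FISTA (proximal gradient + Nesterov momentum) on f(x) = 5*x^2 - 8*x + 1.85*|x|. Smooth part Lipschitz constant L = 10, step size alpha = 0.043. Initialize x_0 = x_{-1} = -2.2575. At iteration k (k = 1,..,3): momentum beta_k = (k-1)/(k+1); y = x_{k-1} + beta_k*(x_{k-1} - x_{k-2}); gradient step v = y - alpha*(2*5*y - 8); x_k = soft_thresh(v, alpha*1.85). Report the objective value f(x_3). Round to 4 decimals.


FISTA on f(x) = 5*x^2 - 8*x + 1.85*|x|
L = 10, alpha = 0.043
Iteration 1: beta = 0.0, y = -2.2575 + 0.0*(-2.2575 + 2.2575) = -2.2575
  grad(y) = -30.575, v = y - alpha*grad = -0.9428
  prox(v) = soft_thresh(-0.9428, 0.0796) = -0.8632
Iteration 2: beta = 0.3333, y = -0.8632 + 0.3333*(-0.8632 + 2.2575) = -0.3985
  grad(y) = -11.9847, v = y - alpha*grad = 0.1169
  prox(v) = soft_thresh(0.1169, 0.0796) = 0.0373
Iteration 3: beta = 0.5, y = 0.0373 + 0.5*(0.0373 + 0.8632) = 0.4876
  grad(y) = -3.124, v = y - alpha*grad = 0.6219
  prox(v) = soft_thresh(0.6219, 0.0796) = 0.5424
f(x_3) = 5*0.5424^2 - 8*0.5424 + 1.85*|0.5424| = -1.8648


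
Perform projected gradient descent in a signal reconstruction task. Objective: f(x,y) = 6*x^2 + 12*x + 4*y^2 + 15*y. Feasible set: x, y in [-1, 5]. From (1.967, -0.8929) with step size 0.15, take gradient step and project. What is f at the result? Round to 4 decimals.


Step 1: Compute gradient at (1.967, -0.8929).
grad_x = 2*6*1.967 + 12 = 35.604
grad_y = 2*4*-0.8929 + 15 = 7.8568
Step 2: Gradient step.
x_raw = 1.967 - 0.15*35.604 = -3.3736
y_raw = -0.8929 - 0.15*7.8568 = -2.0714
Step 3: Project onto [-1, 5].
x_proj = clip(-3.3736) = -1.0
y_proj = clip(-2.0714) = -1.0
Step 4: Evaluate f.
f(-1.0, -1.0) = -17.0


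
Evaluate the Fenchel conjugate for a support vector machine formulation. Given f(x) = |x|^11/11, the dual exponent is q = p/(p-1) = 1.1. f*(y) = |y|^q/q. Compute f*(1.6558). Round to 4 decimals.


The conjugate exponent q satisfies 1/p + 1/q = 1.
p = 11, so q = 11/(11 - 1) = 1.1
|y|^q = 1.6558^1.1 = 1.7414
f*(1.6558) = 1.7414 / 1.1 = 1.5831


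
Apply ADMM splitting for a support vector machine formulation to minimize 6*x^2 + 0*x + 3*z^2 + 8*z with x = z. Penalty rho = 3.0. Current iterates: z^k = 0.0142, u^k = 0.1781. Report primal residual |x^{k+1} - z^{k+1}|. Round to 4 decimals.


ADMM iteration with rho = 3.0, z^k = 0.0142, u^k = 0.1781
Step 1: x-update.
Minimize 6*x^2 + 0*x + (3.0/2)*(x - 0.0142 + 0.1781)^2
FOC: (2*6 + 3.0)*x = 0 + 3.0*(0.0142 - 0.1781)
x^{k+1} = -0.0328
Step 2: z-update.
Minimize 3*z^2 + 8*z + (3.0/2)*(-0.0328 - z + 0.1781)^2
FOC: (2*3 + 3.0)*z = -8 + 3.0*(-0.0328 + 0.1781)
z^{k+1} = -0.8404
Step 3: u-update.
u^{k+1} = 0.1781 - 0.0328 + 0.8404 = 0.9858
Step 4: Primal residual = |-0.0328 + 0.8404| = 0.8077


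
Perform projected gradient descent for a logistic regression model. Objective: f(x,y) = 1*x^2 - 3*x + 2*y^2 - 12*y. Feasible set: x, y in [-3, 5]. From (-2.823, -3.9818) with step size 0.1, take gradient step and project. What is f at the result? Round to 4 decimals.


Step 1: Compute gradient at (-2.823, -3.9818).
grad_x = 2*1*-2.823 - 3 = -8.646
grad_y = 2*2*-3.9818 - 12 = -27.9272
Step 2: Gradient step.
x_raw = -2.823 - 0.1*-8.646 = -1.9584
y_raw = -3.9818 - 0.1*-27.9272 = -1.1891
Step 3: Project onto [-3, 5].
x_proj = clip(-1.9584) = -1.9584
y_proj = clip(-1.1891) = -1.1891
Step 4: Evaluate f.
f(-1.9584, -1.1891) = 26.8073


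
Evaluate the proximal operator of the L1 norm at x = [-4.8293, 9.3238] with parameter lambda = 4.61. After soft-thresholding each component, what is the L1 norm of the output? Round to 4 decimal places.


Soft-thresholding with lambda = 4.61:
prox(-4.8293) = sign(-4.8293)*max(|-4.8293| - 4.61, 0) = -0.2193
prox(9.3238) = sign(9.3238)*max(|9.3238| - 4.61, 0) = 4.7138
prox(x) = [-0.2193, 4.7138]
||prox(x)||_1 = 0.2193 + 4.7138 = 4.9331


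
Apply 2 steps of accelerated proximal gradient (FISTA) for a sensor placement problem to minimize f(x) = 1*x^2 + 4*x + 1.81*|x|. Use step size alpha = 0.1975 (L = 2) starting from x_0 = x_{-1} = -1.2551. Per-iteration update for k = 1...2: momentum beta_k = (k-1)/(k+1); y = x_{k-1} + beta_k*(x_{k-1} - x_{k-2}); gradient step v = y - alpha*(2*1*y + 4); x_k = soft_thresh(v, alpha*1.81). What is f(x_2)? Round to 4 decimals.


FISTA on f(x) = 1*x^2 + 4*x + 1.81*|x|
L = 2, alpha = 0.1975
Iteration 1: beta = 0.0, y = -1.2551 + 0.0*(-1.2551 + 1.2551) = -1.2551
  grad(y) = 1.4898, v = y - alpha*grad = -1.5493
  prox(v) = soft_thresh(-1.5493, 0.3575) = -1.1919
Iteration 2: beta = 0.3333, y = -1.1919 + 0.3333*(-1.1919 + 1.2551) = -1.1708
  grad(y) = 1.6584, v = y - alpha*grad = -1.4983
  prox(v) = soft_thresh(-1.4983, 0.3575) = -1.1408
f(x_2) = 1*(-1.1408)^2 + 4*(-1.1408) + 1.81*|-1.1408| = -1.1969


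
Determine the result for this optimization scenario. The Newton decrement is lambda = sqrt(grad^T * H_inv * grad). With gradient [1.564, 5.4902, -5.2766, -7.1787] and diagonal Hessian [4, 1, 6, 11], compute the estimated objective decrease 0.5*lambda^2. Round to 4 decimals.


Step 1: H is diagonal, so H^(-1) * g = [0.391, 5.4902, -0.8794, -0.6526].
Step 2: g^T H^(-1) g = sum_i g_i^2 / H_ii
  = (1.564)^2/4 + (5.4902)^2/1 + (-5.2766)^2/6 + (-7.1787)^2/11
  = 0.6115 + 30.1423 + 4.6404 + 4.6849 = 40.0791
Step 3: Objective decrease = 0.5 * g^T H^(-1) g = 20.0396


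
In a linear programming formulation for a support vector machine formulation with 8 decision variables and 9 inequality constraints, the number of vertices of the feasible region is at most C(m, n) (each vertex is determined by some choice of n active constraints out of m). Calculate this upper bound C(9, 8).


Each vertex corresponds to some choice of n active constraints out of m, so the number of vertices is at most C(m, n) = m! / (n!(m-n)!).
m = 9, n = 8
Numerator: 9 * 8 * 7 * 6 * 5 * 4 * 3 * 2
Denominator: 8! = 40320
C(9, 8) = 9


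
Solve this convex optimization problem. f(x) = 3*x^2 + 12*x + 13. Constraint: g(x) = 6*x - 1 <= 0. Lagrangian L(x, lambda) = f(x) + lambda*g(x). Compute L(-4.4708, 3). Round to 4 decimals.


Step 1: Evaluate f(x).
f(-4.4708) = 3*(-4.4708)^2 + 12*(-4.4708) + 13 = 19.3146
Step 2: Evaluate g(x).
g(-4.4708) = 6*-4.4708 - 1 = -27.8248
Step 3: Compute Lagrangian.
L = 19.3146 + 3*-27.8248 = -64.1598


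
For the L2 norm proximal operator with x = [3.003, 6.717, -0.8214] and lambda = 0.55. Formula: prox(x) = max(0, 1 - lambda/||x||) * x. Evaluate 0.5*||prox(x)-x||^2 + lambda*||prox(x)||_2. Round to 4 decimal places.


Step 1: Compute ||x||.
||x|| = 7.4034
Step 2: Compute scaling factor.
scale = max(0, 1 - 0.55/7.4034) = 0.9257
Step 3: prox(x) = [2.7799, 6.218, -0.7604]
||prox(x)|| = 6.8534
Step 4: Proximal objective.
0.5*||prox-x||^2 = 0.1513
lambda*||prox|| = 3.7694
Total = 3.9206


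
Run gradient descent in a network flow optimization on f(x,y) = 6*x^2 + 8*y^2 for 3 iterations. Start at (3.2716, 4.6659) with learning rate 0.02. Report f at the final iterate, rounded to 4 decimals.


Gradient descent on f(x,y) = 6*x^2 + 8*y^2.
Starting point: (3.2716, 4.6659), alpha = 0.02
Step 1: grad_x = 2*6*3.2716 = 39.2592, grad_y = 2*8*4.6659 = 74.6544
  x_1 = 3.2716 - 0.02*39.2592 = 2.4864
  y_1 = 4.6659 - 0.02*74.6544 = 3.1728
Step 2: grad_x = 2*6*2.4864 = 29.837, grad_y = 2*8*3.1728 = 50.765
  x_2 = 2.4864 - 0.02*29.837 = 1.8897
  y_2 = 3.1728 - 0.02*50.765 = 2.1575
Step 3: grad_x = 2*6*1.8897 = 22.6761, grad_y = 2*8*2.1575 = 34.5202
  x_3 = 1.8897 - 0.02*22.6761 = 1.4362
  y_3 = 2.1575 - 0.02*34.5202 = 1.4671
f(1.4362, 1.4671) = 6*1.4362^2 + 8*1.4671^2 = 29.5945


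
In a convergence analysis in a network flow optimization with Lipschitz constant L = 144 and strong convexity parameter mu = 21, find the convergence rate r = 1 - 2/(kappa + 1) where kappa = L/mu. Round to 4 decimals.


Step 1: Compute the condition number.
kappa = L/mu = 144/21 = 6.8571
Step 2: Compute the convergence rate.
r = 1 - 2/(kappa + 1) = 1 - 2*mu/(L + mu) = (L - mu)/(L + mu) = 123/165 = 0.7455


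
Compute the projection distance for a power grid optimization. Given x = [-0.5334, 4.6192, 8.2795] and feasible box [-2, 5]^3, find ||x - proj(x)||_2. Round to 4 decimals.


Project each component onto [-2, 5].
clip(-0.5334) = -0.5334, clip(4.6192) = 4.6192, clip(8.2795) = 5.0
Projection = [-0.5334, 4.6192, 5.0]
Squared diffs: [0.0, 0.0, 10.7551]
Distance = sqrt(10.7551) = 3.2795


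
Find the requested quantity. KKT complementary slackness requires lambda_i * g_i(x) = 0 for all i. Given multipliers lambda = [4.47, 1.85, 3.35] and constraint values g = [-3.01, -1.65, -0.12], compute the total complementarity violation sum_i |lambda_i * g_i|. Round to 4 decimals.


KKT complementary slackness check:
lambda_1 * g_1 = 4.47 * -3.01 = -13.4547
lambda_2 * g_2 = 1.85 * -1.65 = -3.0525
lambda_3 * g_3 = 3.35 * -0.12 = -0.402
Total violation = 13.4547 + 3.0525 + 0.402 = 16.9092


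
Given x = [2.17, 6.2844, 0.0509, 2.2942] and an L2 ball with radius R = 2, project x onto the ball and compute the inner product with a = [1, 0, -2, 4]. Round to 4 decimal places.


Step 1: Compute ||x|| (intermediates to 6 decimals).
||x|| = sqrt(2.17^2 + 6.2844^2 + 0.0509^2 + 2.2942^2) = 7.033387
Step 2: Project.
Since ||x|| > R, scale = R/||x|| = 2/7.033387 = 0.284358, proj(x) = scale * x
proj(x) = [0.617057, 1.787019, 0.014474, 0.652374]
Step 3: Dot product.
a^T * proj(x) = 1*0.617057 + 0*1.787019 - 2*0.014474 + 4*0.652374 = 3.1976


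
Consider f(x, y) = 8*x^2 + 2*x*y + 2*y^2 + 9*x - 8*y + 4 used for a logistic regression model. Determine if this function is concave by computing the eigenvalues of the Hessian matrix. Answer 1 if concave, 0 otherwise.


The Hessian of f(x,y) = 8*x^2 + 2*x*y + 2*y^2 + 9*x - 8*y + 4 is:
H = [[16, 2], [2, 4]]
Trace = 16 + 4 = 20
Determinant = 16*4 - (2)^2 = 60
Discriminant = (20)^2 - 4*60 = 160.0
Eigenvalues: lambda_1 = 3.6754, lambda_2 = 16.3246
The function is not concave.

0


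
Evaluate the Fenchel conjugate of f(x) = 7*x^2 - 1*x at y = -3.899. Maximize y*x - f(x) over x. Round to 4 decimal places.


f*(y) = sup_x {y*x - a*x^2 - b*x} = sup_x {(y-b)*x - a*x^2}
FOC: (y - b) - 2a*x = 0 => x* = (y - b)/(2a)
x* = (-3.899 + 1)/(2*7) = -0.2071
f*(-3.899) = (y-b)^2/(4a) = (-3.899 + 1)^2/(4*7)
= 8.4042/28 = 0.3002


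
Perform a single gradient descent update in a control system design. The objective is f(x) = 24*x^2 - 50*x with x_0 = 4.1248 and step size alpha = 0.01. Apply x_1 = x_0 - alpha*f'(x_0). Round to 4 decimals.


We compute the gradient at x_0 and apply the update.
f'(x) = 48*x - 50
f'(4.1248) = 48*4.1248 - 50 = 147.9904
x_1 = 4.1248 - 0.01*147.9904 = 2.6449


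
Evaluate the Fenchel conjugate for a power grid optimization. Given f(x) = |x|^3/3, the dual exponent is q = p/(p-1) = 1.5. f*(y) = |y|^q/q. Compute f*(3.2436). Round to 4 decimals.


The conjugate exponent q satisfies 1/p + 1/q = 1.
p = 3, so q = 3/(3 - 1) = 1.5
|y|^q = 3.2436^1.5 = 5.8417
f*(3.2436) = 5.8417 / 1.5 = 3.8945


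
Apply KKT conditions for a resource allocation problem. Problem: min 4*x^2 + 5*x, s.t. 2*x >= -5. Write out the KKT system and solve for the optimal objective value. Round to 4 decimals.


Step 1: Try lambda = 0 (constraint inactive).
Stationarity: 2*4*x + 5 = 0
x* = -5/(2*4) = -0.625
Check constraint: 2*-0.625 = -1.25 >= -5 -- satisfied.
Step 2: Compute optimal value.
f(x*) = 4*(-0.625)^2 + 5*(-0.625) = -1.5625


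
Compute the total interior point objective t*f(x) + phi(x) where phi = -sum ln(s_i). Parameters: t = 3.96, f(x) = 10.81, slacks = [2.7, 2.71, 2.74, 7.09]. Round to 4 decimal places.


Step 1: Compute log-barrier.
ln values: [0.9933, 0.9969, 1.008, 1.9587]
phi = -(0.9933 + 0.9969 + 1.008 + 1.9587) = -4.9568
Step 2: Compute augmented objective.
t*f(x) = 3.96*10.81 = 42.8076
Total = 42.8076 - 4.9568 = 37.8508


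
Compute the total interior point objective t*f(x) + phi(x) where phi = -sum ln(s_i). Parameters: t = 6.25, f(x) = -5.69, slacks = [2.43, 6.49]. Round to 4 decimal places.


Step 1: Compute log-barrier.
ln values: [0.8879, 1.8703]
phi = -(0.8879 + 1.8703) = -2.7582
Step 2: Compute augmented objective.
t*f(x) = 6.25*-5.69 = -35.5625
Total = -35.5625 - 2.7582 = -38.3207


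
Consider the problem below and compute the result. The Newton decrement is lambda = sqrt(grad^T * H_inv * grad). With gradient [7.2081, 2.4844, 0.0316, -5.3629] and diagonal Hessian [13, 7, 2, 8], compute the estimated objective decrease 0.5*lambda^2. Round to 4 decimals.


Step 1: H is diagonal, so H^(-1) * g = [0.5545, 0.3549, 0.0158, -0.6704].
Step 2: g^T H^(-1) g = sum_i g_i^2 / H_ii
  = (7.2081)^2/13 + (2.4844)^2/7 + (0.0316)^2/2 + (-5.3629)^2/8
  = 3.9967 + 0.8817 + 0.0005 + 3.5951 = 8.474
Step 3: Objective decrease = 0.5 * g^T H^(-1) g = 4.237


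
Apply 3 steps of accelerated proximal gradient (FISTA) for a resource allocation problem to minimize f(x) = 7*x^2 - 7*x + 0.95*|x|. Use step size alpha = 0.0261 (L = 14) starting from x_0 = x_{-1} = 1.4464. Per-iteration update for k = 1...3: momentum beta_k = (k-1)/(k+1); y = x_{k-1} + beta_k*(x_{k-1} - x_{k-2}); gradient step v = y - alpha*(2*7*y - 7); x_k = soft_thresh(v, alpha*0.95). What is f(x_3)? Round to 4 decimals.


FISTA on f(x) = 7*x^2 - 7*x + 0.95*|x|
L = 14, alpha = 0.0261
Iteration 1: beta = 0.0, y = 1.4464 + 0.0*(1.4464 - 1.4464) = 1.4464
  grad(y) = 13.2496, v = y - alpha*grad = 1.1006
  prox(v) = soft_thresh(1.1006, 0.0248) = 1.0758
Iteration 2: beta = 0.3333, y = 1.0758 + 0.3333*(1.0758 - 1.4464) = 0.9523
  grad(y) = 6.3316, v = y - alpha*grad = 0.787
  prox(v) = soft_thresh(0.787, 0.0248) = 0.7622
Iteration 3: beta = 0.5, y = 0.7622 + 0.5*(0.7622 - 1.0758) = 0.6054
  grad(y) = 1.4758, v = y - alpha*grad = 0.5669
  prox(v) = soft_thresh(0.5669, 0.0248) = 0.5421
f(x_3) = 7*0.5421^2 - 7*0.5421 + 0.95*|0.5421| = -1.2226


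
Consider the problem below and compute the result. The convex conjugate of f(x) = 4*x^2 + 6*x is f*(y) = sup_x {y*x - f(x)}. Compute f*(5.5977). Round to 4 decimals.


f*(y) = sup_x {y*x - a*x^2 - b*x} = sup_x {(y-b)*x - a*x^2}
FOC: (y - b) - 2a*x = 0 => x* = (y - b)/(2a)
x* = (5.5977 - 6)/(2*4) = -0.0503
f*(5.5977) = (y-b)^2/(4a) = (5.5977 - 6)^2/(4*4)
= 0.1618/16 = 0.0101


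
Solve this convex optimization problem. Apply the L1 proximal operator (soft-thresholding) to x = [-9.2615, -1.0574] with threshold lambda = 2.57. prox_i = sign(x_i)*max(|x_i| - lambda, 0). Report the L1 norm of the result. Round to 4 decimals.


Soft-thresholding with lambda = 2.57:
prox(-9.2615) = sign(-9.2615)*max(|-9.2615| - 2.57, 0) = -6.6915
prox(-1.0574) = sign(-1.0574)*max(|-1.0574| - 2.57, 0) = 0.0
prox(x) = [-6.6915, 0.0]
||prox(x)||_1 = 6.6915 + 0.0 = 6.6915


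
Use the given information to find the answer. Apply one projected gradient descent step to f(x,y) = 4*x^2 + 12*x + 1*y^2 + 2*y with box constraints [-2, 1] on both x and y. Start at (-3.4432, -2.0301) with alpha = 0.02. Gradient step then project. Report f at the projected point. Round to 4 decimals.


Step 1: Compute gradient at (-3.4432, -2.0301).
grad_x = 2*4*-3.4432 + 12 = -15.5456
grad_y = 2*1*-2.0301 + 2 = -2.0602
Step 2: Gradient step.
x_raw = -3.4432 - 0.02*-15.5456 = -3.1323
y_raw = -2.0301 - 0.02*-2.0602 = -1.9889
Step 3: Project onto [-2, 1].
x_proj = clip(-3.1323) = -2.0
y_proj = clip(-1.9889) = -1.9889
Step 4: Evaluate f.
f(-2.0, -1.9889) = -8.0221


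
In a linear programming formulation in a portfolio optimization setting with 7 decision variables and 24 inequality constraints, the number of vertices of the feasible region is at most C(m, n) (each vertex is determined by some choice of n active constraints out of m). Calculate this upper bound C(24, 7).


Each vertex corresponds to some choice of n active constraints out of m, so the number of vertices is at most C(m, n) = m! / (n!(m-n)!).
m = 24, n = 7
Numerator: 24 * 23 * 22 * 21 * 20 * 19 * 18
Denominator: 7! = 5040
C(24, 7) = 346104


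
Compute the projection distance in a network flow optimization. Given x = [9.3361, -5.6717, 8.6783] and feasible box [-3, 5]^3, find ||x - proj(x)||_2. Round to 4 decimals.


Project each component onto [-3, 5].
clip(9.3361) = 5.0, clip(-5.6717) = -3.0, clip(8.6783) = 5.0
Projection = [5.0, -3.0, 5.0]
Squared diffs: [18.8018, 7.138, 13.5299]
Distance = sqrt(39.4697) = 6.2825


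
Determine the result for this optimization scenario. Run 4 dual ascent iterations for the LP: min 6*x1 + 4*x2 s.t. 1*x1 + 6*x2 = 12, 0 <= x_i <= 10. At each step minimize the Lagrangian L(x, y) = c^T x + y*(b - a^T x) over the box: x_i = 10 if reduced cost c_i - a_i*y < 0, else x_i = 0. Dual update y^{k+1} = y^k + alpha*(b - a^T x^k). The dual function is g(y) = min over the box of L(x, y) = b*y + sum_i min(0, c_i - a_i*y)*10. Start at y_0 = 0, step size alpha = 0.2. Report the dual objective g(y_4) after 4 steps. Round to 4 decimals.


Dual ascent for LP: min 6*x1 + 4*x2, 1*x1 + 6*x2 = 12, 0 <= x_i <= 10
Step 1: y^k = 0.0, reduced costs: (6.0, 4.0)
  x^k = (0.0, 0.0), subgradient = b - a^T x = 12.0
  y^{k+1} = 0.0 + 0.2*12.0 = 2.4
Step 2: y^k = 2.4, reduced costs: (3.6, -10.4)
  x^k = (0.0, 10.0), subgradient = b - a^T x = -48.0
  y^{k+1} = 2.4 + 0.2*-48.0 = -7.2
Step 3: y^k = -7.2, reduced costs: (13.2, 47.2)
  x^k = (0.0, 0.0), subgradient = b - a^T x = 12.0
  y^{k+1} = -7.2 + 0.2*12.0 = -4.8
Step 4: y^k = -4.8, reduced costs: (10.8, 32.8)
  x^k = (0.0, 0.0), subgradient = b - a^T x = 12.0
  y^{k+1} = -4.8 + 0.2*12.0 = -2.4
Dual objective at y_4 = -2.4: reduced costs (8.4, 18.4), box minimizer x = (0.0, 0.0)
g(y_4) = b*y + (c1 - a1*y)*x1 + (c2 - a2*y)*x2 = 12*(-2.4) + 8.4*0.0 + 18.4*0.0 = -28.8 + 0.0 + 0.0 = -28.8


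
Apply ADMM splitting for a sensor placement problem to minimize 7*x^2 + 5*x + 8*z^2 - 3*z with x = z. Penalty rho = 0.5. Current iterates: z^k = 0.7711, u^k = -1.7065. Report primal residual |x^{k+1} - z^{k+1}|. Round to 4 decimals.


ADMM iteration with rho = 0.5, z^k = 0.7711, u^k = -1.7065
Step 1: x-update.
Minimize 7*x^2 + 5*x + (0.5/2)*(x - 0.7711 - 1.7065)^2
FOC: (2*7 + 0.5)*x = -5 + 0.5*(0.7711 + 1.7065)
x^{k+1} = -0.2594
Step 2: z-update.
Minimize 8*z^2 - 3*z + (0.5/2)*(-0.2594 - z - 1.7065)^2
FOC: (2*8 + 0.5)*z = 3 + 0.5*(-0.2594 - 1.7065)
z^{k+1} = 0.1222
Step 3: u-update.
u^{k+1} = -1.7065 - 0.2594 - 0.1222 = -2.0881
Step 4: Primal residual = |-0.2594 - 0.1222| = 0.3816


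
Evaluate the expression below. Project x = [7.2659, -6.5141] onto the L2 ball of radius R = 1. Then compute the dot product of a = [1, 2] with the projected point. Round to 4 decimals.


Step 1: Compute ||x|| (intermediates to 6 decimals).
||x|| = sqrt(7.2659^2 + (-6.5141)^2) = 9.758422
Step 2: Project.
Since ||x|| > R, scale = R/||x|| = 1/9.758422 = 0.102476, proj(x) = scale * x
proj(x) = [0.74458, -0.667539]
Step 3: Dot product.
a^T * proj(x) = 1*0.74458 + 2*(-0.667539) = -0.5905


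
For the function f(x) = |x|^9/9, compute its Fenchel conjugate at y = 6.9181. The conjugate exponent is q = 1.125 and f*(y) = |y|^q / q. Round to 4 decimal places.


The conjugate exponent q satisfies 1/p + 1/q = 1.
p = 9, so q = 9/(9 - 1) = 1.125
|y|^q = 6.9181^1.125 = 8.8102
f*(6.9181) = 8.8102 / 1.125 = 7.8313


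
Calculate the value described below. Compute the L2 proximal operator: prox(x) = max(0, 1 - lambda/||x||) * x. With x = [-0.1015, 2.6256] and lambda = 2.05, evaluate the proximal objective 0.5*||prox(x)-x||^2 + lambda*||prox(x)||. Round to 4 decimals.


Step 1: Compute ||x||.
||x|| = 2.6276
Step 2: Compute scaling factor.
scale = max(0, 1 - 2.05/2.6276) = 0.2198
Step 3: prox(x) = [-0.0223, 0.5771]
||prox(x)|| = 0.5776
Step 4: Proximal objective.
0.5*||prox-x||^2 = 2.1013
lambda*||prox|| = 1.1841
Total = 3.2853


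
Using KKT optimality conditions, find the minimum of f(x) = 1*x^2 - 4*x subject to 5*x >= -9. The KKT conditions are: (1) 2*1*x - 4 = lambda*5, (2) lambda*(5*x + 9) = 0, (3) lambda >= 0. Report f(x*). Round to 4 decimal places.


Step 1: Try lambda = 0 (constraint inactive).
Stationarity: 2*1*x - 4 = 0
x* = 4/(2*1) = 2.0
Check constraint: 5*2.0 = 10.0 >= -9 -- satisfied.
Step 2: Compute optimal value.
f(x*) = 1*2.0^2 - 4*2.0 = -4.0


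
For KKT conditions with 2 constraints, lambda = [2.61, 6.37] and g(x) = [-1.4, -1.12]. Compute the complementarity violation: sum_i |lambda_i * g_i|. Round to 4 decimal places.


KKT complementary slackness check:
lambda_1 * g_1 = 2.61 * -1.4 = -3.654
lambda_2 * g_2 = 6.37 * -1.12 = -7.1344
Total violation = 3.654 + 7.1344 = 10.7884


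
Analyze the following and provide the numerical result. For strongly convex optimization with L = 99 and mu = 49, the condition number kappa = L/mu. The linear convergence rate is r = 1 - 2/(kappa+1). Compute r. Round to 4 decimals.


Step 1: Compute the condition number.
kappa = L/mu = 99/49 = 2.0204
Step 2: Compute the convergence rate.
r = 1 - 2/(kappa + 1) = 1 - 2*mu/(L + mu) = (L - mu)/(L + mu) = 50/148 = 0.3378


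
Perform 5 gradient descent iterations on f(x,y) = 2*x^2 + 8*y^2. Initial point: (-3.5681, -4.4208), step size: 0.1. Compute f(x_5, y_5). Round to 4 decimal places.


Gradient descent on f(x,y) = 2*x^2 + 8*y^2.
Starting point: (-3.5681, -4.4208), alpha = 0.1
Step 1: grad_x = 2*2*-3.5681 = -14.2724, grad_y = 2*8*-4.4208 = -70.7328
  x_1 = -3.5681 - 0.1*-14.2724 = -2.1409
  y_1 = -4.4208 - 0.1*-70.7328 = 2.6525
Step 2: grad_x = 2*2*-2.1409 = -8.5634, grad_y = 2*8*2.6525 = 42.4397
  x_2 = -2.1409 - 0.1*-8.5634 = -1.2845
  y_2 = 2.6525 - 0.1*42.4397 = -1.5915
Step 3: grad_x = 2*2*-1.2845 = -5.1381, grad_y = 2*8*-1.5915 = -25.4638
  x_3 = -1.2845 - 0.1*-5.1381 = -0.7707
  y_3 = -1.5915 - 0.1*-25.4638 = 0.9549
Step 4: grad_x = 2*2*-0.7707 = -3.0828, grad_y = 2*8*0.9549 = 15.2783
  x_4 = -0.7707 - 0.1*-3.0828 = -0.4624
  y_4 = 0.9549 - 0.1*15.2783 = -0.5729
Step 5: grad_x = 2*2*-0.4624 = -1.8497, grad_y = 2*8*-0.5729 = -9.167
  x_5 = -0.4624 - 0.1*-1.8497 = -0.2775
  y_5 = -0.5729 - 0.1*-9.167 = 0.3438
f(-0.2775, 0.3438) = 2*(-0.2775)^2 + 8*0.3438^2 = 1.0993


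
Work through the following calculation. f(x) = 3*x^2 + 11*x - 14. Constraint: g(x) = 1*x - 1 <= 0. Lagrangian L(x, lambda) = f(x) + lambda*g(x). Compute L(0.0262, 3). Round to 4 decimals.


Step 1: Evaluate f(x).
f(0.0262) = 3*0.0262^2 + 11*0.0262 - 14 = -13.7097
Step 2: Evaluate g(x).
g(0.0262) = 1*0.0262 - 1 = -0.9738
Step 3: Compute Lagrangian.
L = -13.7097 + 3*-0.9738 = -16.6311


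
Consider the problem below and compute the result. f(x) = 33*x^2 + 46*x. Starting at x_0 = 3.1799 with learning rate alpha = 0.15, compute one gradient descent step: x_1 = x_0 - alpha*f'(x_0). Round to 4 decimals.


We compute the gradient at x_0 and apply the update.
f'(x) = 66*x + 46
f'(3.1799) = 66*3.1799 + 46 = 255.8734
x_1 = 3.1799 - 0.15*255.8734 = -35.2011


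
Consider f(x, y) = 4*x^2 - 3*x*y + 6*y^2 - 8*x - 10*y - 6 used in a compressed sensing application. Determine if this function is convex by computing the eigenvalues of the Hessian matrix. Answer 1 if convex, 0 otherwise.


The Hessian of f(x,y) = 4*x^2 - 3*x*y + 6*y^2 - 8*x - 10*y - 6 is:
H = [[8, -3], [-3, 12]]
Trace = 8 + 12 = 20
Determinant = 8*12 - (-3)^2 = 87
Discriminant = (20)^2 - 4*87 = 52.0
Eigenvalues: lambda_1 = 6.3944, lambda_2 = 13.6056
The function is convex.

1


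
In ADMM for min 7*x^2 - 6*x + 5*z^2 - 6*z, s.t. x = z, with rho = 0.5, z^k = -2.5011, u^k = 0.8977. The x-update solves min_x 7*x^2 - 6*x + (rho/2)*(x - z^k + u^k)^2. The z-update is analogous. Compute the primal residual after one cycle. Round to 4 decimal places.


ADMM iteration with rho = 0.5, z^k = -2.5011, u^k = 0.8977
Step 1: x-update.
Minimize 7*x^2 - 6*x + (0.5/2)*(x + 2.5011 + 0.8977)^2
FOC: (2*7 + 0.5)*x = 6 + 0.5*(-2.5011 - 0.8977)
x^{k+1} = 0.2966
Step 2: z-update.
Minimize 5*z^2 - 6*z + (0.5/2)*(0.2966 - z + 0.8977)^2
FOC: (2*5 + 0.5)*z = 6 + 0.5*(0.2966 + 0.8977)
z^{k+1} = 0.6283
Step 3: u-update.
u^{k+1} = 0.8977 + 0.2966 - 0.6283 = 0.566
Step 4: Primal residual = |0.2966 - 0.6283| = 0.3317


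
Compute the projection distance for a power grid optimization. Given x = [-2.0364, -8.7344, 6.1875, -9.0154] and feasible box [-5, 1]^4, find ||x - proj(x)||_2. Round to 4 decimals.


Project each component onto [-5, 1].
clip(-2.0364) = -2.0364, clip(-8.7344) = -5.0, clip(6.1875) = 1.0, clip(-9.0154) = -5.0
Projection = [-2.0364, -5.0, 1.0, -5.0]
Squared diffs: [0.0, 13.9457, 26.9102, 16.1234]
Distance = sqrt(56.9793) = 7.5485


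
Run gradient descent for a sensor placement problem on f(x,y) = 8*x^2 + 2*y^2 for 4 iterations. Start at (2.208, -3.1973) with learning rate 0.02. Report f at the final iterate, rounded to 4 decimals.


Gradient descent on f(x,y) = 8*x^2 + 2*y^2.
Starting point: (2.208, -3.1973), alpha = 0.02
Step 1: grad_x = 2*8*2.208 = 35.328, grad_y = 2*2*-3.1973 = -12.7892
  x_1 = 2.208 - 0.02*35.328 = 1.5014
  y_1 = -3.1973 - 0.02*-12.7892 = -2.9415
Step 2: grad_x = 2*8*1.5014 = 24.023, grad_y = 2*2*-2.9415 = -11.7661
  x_2 = 1.5014 - 0.02*24.023 = 1.021
  y_2 = -2.9415 - 0.02*-11.7661 = -2.7062
Step 3: grad_x = 2*8*1.021 = 16.3357, grad_y = 2*2*-2.7062 = -10.8248
  x_3 = 1.021 - 0.02*16.3357 = 0.6943
  y_3 = -2.7062 - 0.02*-10.8248 = -2.4897
Step 4: grad_x = 2*8*0.6943 = 11.1083, grad_y = 2*2*-2.4897 = -9.9588
  x_4 = 0.6943 - 0.02*11.1083 = 0.4721
  y_4 = -2.4897 - 0.02*-9.9588 = -2.2905
f(0.4721, -2.2905) = 8*0.4721^2 + 2*(-2.2905)^2 = 12.276


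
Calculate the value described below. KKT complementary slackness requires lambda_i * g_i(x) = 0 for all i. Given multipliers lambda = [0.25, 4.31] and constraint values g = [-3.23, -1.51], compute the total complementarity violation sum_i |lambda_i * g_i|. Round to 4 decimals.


KKT complementary slackness check:
lambda_1 * g_1 = 0.25 * -3.23 = -0.8075
lambda_2 * g_2 = 4.31 * -1.51 = -6.5081
Total violation = 0.8075 + 6.5081 = 7.3156


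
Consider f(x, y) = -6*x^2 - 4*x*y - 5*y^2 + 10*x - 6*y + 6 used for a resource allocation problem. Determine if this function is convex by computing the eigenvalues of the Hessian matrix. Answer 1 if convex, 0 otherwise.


The Hessian of f(x,y) = -6*x^2 - 4*x*y - 5*y^2 + 10*x - 6*y + 6 is:
H = [[-12, -4], [-4, -10]]
Trace = -12 - 10 = -22
Determinant = -12*-10 - (-4)^2 = 104
Discriminant = (-22)^2 - 4*104 = 68.0
Eigenvalues: lambda_1 = -15.1231, lambda_2 = -6.8769
The function is not convex.

0


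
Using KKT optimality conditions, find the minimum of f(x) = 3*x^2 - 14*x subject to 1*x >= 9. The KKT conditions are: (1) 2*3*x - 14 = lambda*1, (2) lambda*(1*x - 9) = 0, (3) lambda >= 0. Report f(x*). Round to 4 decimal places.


Step 1: Try lambda = 0 (constraint inactive).
x_unc = 14/(2*3) = 2.3333
Check: 1*2.3333 = 2.3333 < 9 -- violated!
Step 2: Constraint must be active: 1*x = 9
x* = 9/1 = 9.0
lambda = (2*3*9.0 - 14)/1 = 40.0
Step 3: Compute optimal value.
f(x*) = 3*9.0^2 - 14*9.0 = 117.0


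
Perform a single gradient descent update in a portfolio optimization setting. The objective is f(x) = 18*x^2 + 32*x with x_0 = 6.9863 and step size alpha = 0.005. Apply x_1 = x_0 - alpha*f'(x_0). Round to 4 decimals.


We compute the gradient at x_0 and apply the update.
f'(x) = 36*x + 32
f'(6.9863) = 36*6.9863 + 32 = 283.5068
x_1 = 6.9863 - 0.005*283.5068 = 5.5688


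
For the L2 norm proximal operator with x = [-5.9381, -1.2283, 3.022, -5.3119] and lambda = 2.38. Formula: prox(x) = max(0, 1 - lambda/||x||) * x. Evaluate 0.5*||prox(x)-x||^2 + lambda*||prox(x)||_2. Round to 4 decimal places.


Step 1: Compute ||x||.
||x|| = 8.6092
Step 2: Compute scaling factor.
scale = max(0, 1 - 2.38/8.6092) = 0.7236
Step 3: prox(x) = [-4.2965, -0.8887, 2.1866, -3.8434]
||prox(x)|| = 6.2292
Step 4: Proximal objective.
0.5*||prox-x||^2 = 2.8322
lambda*||prox|| = 14.8255
Total = 17.6577


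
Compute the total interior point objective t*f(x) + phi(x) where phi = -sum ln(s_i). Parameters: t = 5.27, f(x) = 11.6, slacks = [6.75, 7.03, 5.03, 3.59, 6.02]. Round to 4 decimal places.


Step 1: Compute log-barrier.
ln values: [1.9095, 1.9502, 1.6154, 1.2782, 1.7951]
phi = -(1.9095 + 1.9502 + 1.6154 + 1.2782 + 1.7951) = -8.5484
Step 2: Compute augmented objective.
t*f(x) = 5.27*11.6 = 61.132
Total = 61.132 - 8.5484 = 52.5836


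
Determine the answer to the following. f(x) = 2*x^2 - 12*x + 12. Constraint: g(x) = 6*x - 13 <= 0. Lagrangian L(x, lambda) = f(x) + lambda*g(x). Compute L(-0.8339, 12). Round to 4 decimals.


Step 1: Evaluate f(x).
f(-0.8339) = 2*(-0.8339)^2 - 12*(-0.8339) + 12 = 23.3976
Step 2: Evaluate g(x).
g(-0.8339) = 6*-0.8339 - 13 = -18.0034
Step 3: Compute Lagrangian.
L = 23.3976 + 12*-18.0034 = -192.6432


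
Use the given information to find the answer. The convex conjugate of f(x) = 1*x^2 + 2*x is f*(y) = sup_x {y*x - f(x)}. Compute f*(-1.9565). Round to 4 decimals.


f*(y) = sup_x {y*x - a*x^2 - b*x} = sup_x {(y-b)*x - a*x^2}
FOC: (y - b) - 2a*x = 0 => x* = (y - b)/(2a)
x* = (-1.9565 - 2)/(2*1) = -1.9783
f*(-1.9565) = (y-b)^2/(4a) = (-1.9565 - 2)^2/(4*1)
= 15.6539/4 = 3.9135


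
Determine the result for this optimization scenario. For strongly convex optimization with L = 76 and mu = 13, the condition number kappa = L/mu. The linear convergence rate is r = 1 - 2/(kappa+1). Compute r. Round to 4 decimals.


Step 1: Compute the condition number.
kappa = L/mu = 76/13 = 5.8462
Step 2: Compute the convergence rate.
r = 1 - 2/(kappa + 1) = 1 - 2*mu/(L + mu) = (L - mu)/(L + mu) = 63/89 = 0.7079


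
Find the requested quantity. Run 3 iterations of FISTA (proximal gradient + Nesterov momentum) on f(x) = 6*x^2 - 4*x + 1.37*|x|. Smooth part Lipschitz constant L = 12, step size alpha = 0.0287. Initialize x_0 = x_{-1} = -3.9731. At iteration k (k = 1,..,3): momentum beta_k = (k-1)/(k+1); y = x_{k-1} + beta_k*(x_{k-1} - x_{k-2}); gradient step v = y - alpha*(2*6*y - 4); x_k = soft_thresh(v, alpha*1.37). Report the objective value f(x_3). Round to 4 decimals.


FISTA on f(x) = 6*x^2 - 4*x + 1.37*|x|
L = 12, alpha = 0.0287
Iteration 1: beta = 0.0, y = -3.9731 + 0.0*(-3.9731 + 3.9731) = -3.9731
  grad(y) = -51.6772, v = y - alpha*grad = -2.49
  prox(v) = soft_thresh(-2.49, 0.0393) = -2.4506
Iteration 2: beta = 0.3333, y = -2.4506 + 0.3333*(-2.4506 + 3.9731) = -1.9432
  grad(y) = -27.3179, v = y - alpha*grad = -1.1591
  prox(v) = soft_thresh(-1.1591, 0.0393) = -1.1198
Iteration 3: beta = 0.5, y = -1.1198 + 0.5*(-1.1198 + 2.4506) = -0.4544
  grad(y) = -9.4528, v = y - alpha*grad = -0.1831
  prox(v) = soft_thresh(-0.1831, 0.0393) = -0.1438
f(x_3) = 6*(-0.1438)^2 - 4*(-0.1438) + 1.37*|-0.1438| = 0.8962


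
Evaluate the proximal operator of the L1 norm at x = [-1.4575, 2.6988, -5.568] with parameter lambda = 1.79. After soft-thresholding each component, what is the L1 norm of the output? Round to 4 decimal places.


Soft-thresholding with lambda = 1.79:
prox(-1.4575) = sign(-1.4575)*max(|-1.4575| - 1.79, 0) = 0.0
prox(2.6988) = sign(2.6988)*max(|2.6988| - 1.79, 0) = 0.9088
prox(-5.568) = sign(-5.568)*max(|-5.568| - 1.79, 0) = -3.778
prox(x) = [0.0, 0.9088, -3.778]
||prox(x)||_1 = 0.0 + 0.9088 + 3.778 = 4.6868
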